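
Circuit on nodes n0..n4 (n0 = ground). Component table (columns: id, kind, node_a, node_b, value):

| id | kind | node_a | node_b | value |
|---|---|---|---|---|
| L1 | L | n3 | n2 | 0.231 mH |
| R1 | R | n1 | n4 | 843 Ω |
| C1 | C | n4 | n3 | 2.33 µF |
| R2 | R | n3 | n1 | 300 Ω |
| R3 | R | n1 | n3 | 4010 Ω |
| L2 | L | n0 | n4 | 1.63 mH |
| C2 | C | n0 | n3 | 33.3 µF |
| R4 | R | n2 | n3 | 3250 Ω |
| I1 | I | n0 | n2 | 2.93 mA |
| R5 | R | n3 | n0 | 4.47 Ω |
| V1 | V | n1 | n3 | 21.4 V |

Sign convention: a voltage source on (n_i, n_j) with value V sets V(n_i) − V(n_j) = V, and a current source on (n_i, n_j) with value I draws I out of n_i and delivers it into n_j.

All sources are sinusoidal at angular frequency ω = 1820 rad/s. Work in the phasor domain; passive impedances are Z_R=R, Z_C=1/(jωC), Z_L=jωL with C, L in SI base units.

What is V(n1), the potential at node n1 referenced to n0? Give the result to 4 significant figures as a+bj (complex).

Element admittances at ω=1820 rad/s:
  Y(L1) = 0.000-2.379j S between n3,n2
  Y(R1) = 0.001186+0.000j S between n1,n4
  Y(C1) = 0.000+0.004241j S between n4,n3
  Y(R2) = 0.003333+0.000j S between n3,n1
  Y(R3) = 0.0002494+0.000j S between n1,n3
  Y(L2) = 0.000-0.3371j S between n0,n4
  Y(C2) = 0.000+0.06061j S between n0,n3
  Y(R4) = 0.0003077+0.000j S between n2,n3
  I1: injects 0.00293 A into n2 (from n0)
  Y(R5) = 0.2237+0.000j S between n3,n0
  V1: constraint V(n1)−V(n3) = 21.4
Assemble and solve the 5×5 MNA system:
  V(n1)=21.31+0.02735j  V(n2)=-0.09338+0.02858j  V(n3)=-0.09338+0.02735j  V(n4)=0.001362+0.07558j
  i(V1)=-0.1019+5.722e-05j

21.31+0.02735j V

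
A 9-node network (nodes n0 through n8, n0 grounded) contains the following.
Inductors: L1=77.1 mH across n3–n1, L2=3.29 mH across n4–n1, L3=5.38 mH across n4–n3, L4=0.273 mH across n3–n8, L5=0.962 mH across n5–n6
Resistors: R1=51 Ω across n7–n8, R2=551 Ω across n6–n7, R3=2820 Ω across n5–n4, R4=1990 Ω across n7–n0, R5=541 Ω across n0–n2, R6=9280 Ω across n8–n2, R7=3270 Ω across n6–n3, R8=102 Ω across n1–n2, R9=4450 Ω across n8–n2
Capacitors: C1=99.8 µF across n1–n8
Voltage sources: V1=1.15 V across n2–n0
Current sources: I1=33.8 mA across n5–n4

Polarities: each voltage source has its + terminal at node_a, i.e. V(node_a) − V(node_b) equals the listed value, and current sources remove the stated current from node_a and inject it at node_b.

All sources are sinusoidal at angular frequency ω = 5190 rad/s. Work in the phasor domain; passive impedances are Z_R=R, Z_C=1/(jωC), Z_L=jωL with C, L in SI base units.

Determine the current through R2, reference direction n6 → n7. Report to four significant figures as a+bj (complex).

MNA unknowns: 8 node voltages V₁..V_8 plus 1 source current (V1)
L1: Y=0.000-0.002499j on G[3,1]
R1: Y=0.01961+0.000j on G[7,8]
R2: Y=0.001815+0.000j on G[6,7]
L2: Y=0.000-0.05856j on G[4,1]
L3: Y=0.000-0.03581j on G[4,3]
R3: Y=0.0003546+0.000j on G[5,4]
R4: Y=0.0005025+0.000j on G[7,0]
R5: Y=0.001848+0.000j on G[0,2]
R6: Y=0.0001078+0.000j on G[8,2]
R7: Y=0.0003058+0.000j on G[6,3]
L4: Y=0.000-0.7058j on G[3,8]
R8: Y=0.009804+0.000j on G[1,2]
C1: Y=0.000+0.5180j on G[1,8]
L5: Y=0.000-0.2003j on G[5,6]
R9: Y=0.0002247+0.000j on G[8,2]
V1: row V2−V0=1.15, i_V1 at 2,0
I1: z[5]−=0.0338, z[4]+=0.0338
solve → V1=1.154-0.003071j, V2=1.150+0.000j, V3=1.154+0.04081j, V4=1.155+0.3170j, V5=-13.40-0.04424j, V6=-13.40+0.09874j, V7=-0.07752+0.03792j, V8=1.154+0.03326j
aux → i_V1=-0.002087-1.905e-05j

-0.02419+0.0001104j A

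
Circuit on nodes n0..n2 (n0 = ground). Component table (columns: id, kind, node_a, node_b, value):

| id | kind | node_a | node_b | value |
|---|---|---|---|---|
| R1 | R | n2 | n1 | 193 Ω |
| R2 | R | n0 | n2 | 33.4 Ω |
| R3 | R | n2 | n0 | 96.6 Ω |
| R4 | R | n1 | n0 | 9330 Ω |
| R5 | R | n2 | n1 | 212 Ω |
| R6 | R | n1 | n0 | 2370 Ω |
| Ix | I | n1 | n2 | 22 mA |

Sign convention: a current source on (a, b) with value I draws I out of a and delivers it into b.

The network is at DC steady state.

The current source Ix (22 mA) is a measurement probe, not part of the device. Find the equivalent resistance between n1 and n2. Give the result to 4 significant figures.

Element admittances at DC:
  Y(R1) = 0.005181 S between n2,n1
  Y(R2) = 0.02994 S between n0,n2
  Y(R3) = 0.01035 S between n2,n0
  Y(R4) = 0.0001072 S between n1,n0
  Y(R5) = 0.004717 S between n2,n1
  Y(R6) = 0.0004219 S between n1,n0
  Ix: injects 0.022 A into n2 (from n1)
Assemble and solve the 2×2 MNA system:
  V(n1)=-2.084  V(n2)=0.02737

R_eq = 95.96 Ω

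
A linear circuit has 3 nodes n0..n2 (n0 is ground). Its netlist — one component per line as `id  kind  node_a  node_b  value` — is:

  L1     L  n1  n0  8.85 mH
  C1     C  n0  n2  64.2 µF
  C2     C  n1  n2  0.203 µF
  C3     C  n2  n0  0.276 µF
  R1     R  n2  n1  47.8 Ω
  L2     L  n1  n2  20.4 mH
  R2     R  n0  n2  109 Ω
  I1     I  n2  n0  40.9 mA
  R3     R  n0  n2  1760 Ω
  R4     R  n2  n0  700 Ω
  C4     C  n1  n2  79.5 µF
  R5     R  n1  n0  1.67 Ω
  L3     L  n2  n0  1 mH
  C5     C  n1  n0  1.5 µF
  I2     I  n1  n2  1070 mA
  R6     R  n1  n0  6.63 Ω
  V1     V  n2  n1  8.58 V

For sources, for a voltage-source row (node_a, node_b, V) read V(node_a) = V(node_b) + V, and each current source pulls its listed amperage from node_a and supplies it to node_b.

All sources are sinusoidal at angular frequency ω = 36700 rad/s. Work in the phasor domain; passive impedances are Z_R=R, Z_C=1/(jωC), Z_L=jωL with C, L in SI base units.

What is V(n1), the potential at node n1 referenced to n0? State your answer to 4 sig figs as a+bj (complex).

MNA unknowns: 2 node voltages V₁..V_2 plus 1 source current (V1)
L1: Y=0.000-0.003079j on G[1,0]
C1: Y=0.000+2.356j on G[0,2]
C2: Y=0.000+0.007450j on G[1,2]
C3: Y=0.000+0.01013j on G[2,0]
R1: Y=0.02092+0.000j on G[2,1]
L2: Y=0.000-0.001336j on G[1,2]
R2: Y=0.009174+0.000j on G[0,2]
I1: z[2]−=0.0409, z[0]+=0.0409
R3: Y=0.0005682+0.000j on G[0,2]
R4: Y=0.001429+0.000j on G[2,0]
C4: Y=0.000+2.918j on G[1,2]
R5: Y=0.5988+0.000j on G[1,0]
L3: Y=0.000-0.02725j on G[2,0]
C5: Y=0.000+0.05505j on G[1,0]
I2: z[1]−=1.07, z[2]+=1.07
R6: Y=0.1508+0.000j on G[1,0]
V1: row V2−V1=8.58, i_V1 at 2,1
solve → V1=-7.638-2.373j, V2=0.9417-2.373j
aux → i_V1=-4.712-27.26j

-7.638-2.373j V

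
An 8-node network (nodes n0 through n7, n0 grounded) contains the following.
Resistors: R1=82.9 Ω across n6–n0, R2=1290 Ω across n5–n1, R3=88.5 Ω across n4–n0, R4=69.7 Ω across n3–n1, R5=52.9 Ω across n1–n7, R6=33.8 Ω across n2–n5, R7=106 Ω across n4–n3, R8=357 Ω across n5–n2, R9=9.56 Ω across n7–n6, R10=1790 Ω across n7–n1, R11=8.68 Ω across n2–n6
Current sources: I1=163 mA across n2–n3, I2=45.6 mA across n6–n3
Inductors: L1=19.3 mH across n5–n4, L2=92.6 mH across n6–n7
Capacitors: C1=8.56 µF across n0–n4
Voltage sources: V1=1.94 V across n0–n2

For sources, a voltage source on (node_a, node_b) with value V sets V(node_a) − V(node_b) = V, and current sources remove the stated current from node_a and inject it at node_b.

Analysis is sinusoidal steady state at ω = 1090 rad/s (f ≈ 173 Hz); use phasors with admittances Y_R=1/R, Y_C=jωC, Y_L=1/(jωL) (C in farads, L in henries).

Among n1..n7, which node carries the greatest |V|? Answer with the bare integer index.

3

MNA unknowns: 7 node voltages V₁..V_7 plus 1 source current (V1)
R1: Y=0.01206+0.000j on G[6,0]
I1: z[2]−=0.163, z[3]+=0.163
L1: Y=0.000-0.04754j on G[5,4]
R2: Y=0.0007752+0.000j on G[5,1]
R3: Y=0.01130+0.000j on G[4,0]
R4: Y=0.01435+0.000j on G[3,1]
I2: z[6]−=0.0456, z[3]+=0.0456
R5: Y=0.01890+0.000j on G[1,7]
C1: Y=0.000+0.009330j on G[0,4]
R6: Y=0.02959+0.000j on G[2,5]
R7: Y=0.009434+0.000j on G[4,3]
R8: Y=0.002801+0.000j on G[5,2]
R9: Y=0.1046+0.000j on G[7,6]
R10: Y=0.0005587+0.000j on G[7,1]
L2: Y=0.000-0.009907j on G[6,7]
R11: Y=0.1152+0.000j on G[2,6]
V1: row V0−V2=1.94, i_V1 at 0,2
solve → V1=5.009+0.3053j, V2=-1.940+0.000j, V3=12.45+0.5872j, V4=1.664+1.016j, V5=1.011-0.9292j, V6=-1.300+0.02427j, V7=-0.3197+0.1466j
aux → i_V1=-0.006353+0.02730j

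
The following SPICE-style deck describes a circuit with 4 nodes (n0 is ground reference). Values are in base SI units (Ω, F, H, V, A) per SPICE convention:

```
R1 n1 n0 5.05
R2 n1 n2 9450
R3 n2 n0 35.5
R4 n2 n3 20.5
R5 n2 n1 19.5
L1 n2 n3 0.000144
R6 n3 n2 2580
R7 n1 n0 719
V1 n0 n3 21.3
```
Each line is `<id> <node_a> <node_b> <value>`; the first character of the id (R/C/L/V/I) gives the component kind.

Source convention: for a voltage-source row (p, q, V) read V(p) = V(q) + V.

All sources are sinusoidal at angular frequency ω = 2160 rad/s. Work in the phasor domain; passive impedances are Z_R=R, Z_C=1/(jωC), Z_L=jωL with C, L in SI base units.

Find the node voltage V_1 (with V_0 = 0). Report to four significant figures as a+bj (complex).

-4.361+0.09358j V

Apply KCL at each of the 3 non-ground nodes and solve the resulting linear system.
Node n1: branches {R1, R2, R5, R7} → V_1 = -4.361+0.09358j
Node n2: branches {R2, R3, R4, R5, L1, R6} → V_2 = -21.28+0.4567j
Node n3: branches {R4, L1, R6, V1} → V_3 = -21.30+0.000j
Source currents: i(V1)=-1.469+0.03153j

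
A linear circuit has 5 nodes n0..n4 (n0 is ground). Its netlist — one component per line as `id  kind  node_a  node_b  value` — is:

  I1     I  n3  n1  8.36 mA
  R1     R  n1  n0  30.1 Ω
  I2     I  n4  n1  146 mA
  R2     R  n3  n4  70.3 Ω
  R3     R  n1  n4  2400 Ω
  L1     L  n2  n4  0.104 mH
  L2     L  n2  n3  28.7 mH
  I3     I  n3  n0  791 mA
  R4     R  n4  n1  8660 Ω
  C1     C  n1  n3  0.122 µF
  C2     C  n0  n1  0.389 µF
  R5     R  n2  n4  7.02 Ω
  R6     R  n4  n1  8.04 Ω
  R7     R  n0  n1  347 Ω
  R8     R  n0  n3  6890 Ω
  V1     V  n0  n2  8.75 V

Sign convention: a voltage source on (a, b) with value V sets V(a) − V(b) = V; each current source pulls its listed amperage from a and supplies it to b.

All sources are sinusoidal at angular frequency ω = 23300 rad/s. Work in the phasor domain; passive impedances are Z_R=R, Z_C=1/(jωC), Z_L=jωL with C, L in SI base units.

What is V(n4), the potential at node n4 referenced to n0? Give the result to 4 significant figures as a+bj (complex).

Apply KCL at each of the 4 non-ground nodes and solve the resulting linear system.
Node n1: branches {I1, R1, I2, R3, R4, C1, C2, R6, R7} → V_1 = -6.412-1.597j
Node n2: branches {L1, L2, R5, V1} → V_2 = -8.750+0.000j
Node n3: branches {I1, R2, L2, I3, C1, R8} → V_3 = -64.05+4.446j
Node n4: branches {I2, R2, R3, L1, R4, R5, R6} → V_4 = -9.247-1.213j
Source currents: i(V1)=0.5647-0.1151j

-9.247-1.213j V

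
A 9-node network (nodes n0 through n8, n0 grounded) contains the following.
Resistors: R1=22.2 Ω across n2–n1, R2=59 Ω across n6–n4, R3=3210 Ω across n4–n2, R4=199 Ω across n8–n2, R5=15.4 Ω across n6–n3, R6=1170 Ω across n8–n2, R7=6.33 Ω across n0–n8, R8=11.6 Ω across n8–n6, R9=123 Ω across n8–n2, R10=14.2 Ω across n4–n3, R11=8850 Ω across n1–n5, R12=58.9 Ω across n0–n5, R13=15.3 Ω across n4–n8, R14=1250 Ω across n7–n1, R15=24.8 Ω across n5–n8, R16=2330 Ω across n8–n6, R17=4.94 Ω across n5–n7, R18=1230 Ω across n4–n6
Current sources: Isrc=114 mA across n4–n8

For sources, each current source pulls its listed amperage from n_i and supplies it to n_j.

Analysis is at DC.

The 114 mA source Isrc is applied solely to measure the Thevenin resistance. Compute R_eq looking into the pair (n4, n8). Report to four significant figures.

Apply KCL at each of the 8 non-ground nodes and solve the resulting linear system.
Node n1: branches {R1, R11, R14} → V_1 = -0.02335
Node n2: branches {R1, R3, R4, R6, R9} → V_2 = -0.02381
Node n3: branches {R5, R10} → V_3 = -0.8135
Node n4: branches {R2, R3, R10, R13, R18, Isrc} → V_4 = -1.163
Node n5: branches {R11, R12, R15, R17} → V_5 = -0.0003396
Node n6: branches {R2, R5, R8, R16, R18} → V_6 = -0.4340
Node n7: branches {R14, R17} → V_7 = -0.0004302
Node n8: branches {R4, R6, R7, R8, R9, R13, R15, R16, Isrc} → V_8 = 3.650e-05

R_eq = 10.21 Ω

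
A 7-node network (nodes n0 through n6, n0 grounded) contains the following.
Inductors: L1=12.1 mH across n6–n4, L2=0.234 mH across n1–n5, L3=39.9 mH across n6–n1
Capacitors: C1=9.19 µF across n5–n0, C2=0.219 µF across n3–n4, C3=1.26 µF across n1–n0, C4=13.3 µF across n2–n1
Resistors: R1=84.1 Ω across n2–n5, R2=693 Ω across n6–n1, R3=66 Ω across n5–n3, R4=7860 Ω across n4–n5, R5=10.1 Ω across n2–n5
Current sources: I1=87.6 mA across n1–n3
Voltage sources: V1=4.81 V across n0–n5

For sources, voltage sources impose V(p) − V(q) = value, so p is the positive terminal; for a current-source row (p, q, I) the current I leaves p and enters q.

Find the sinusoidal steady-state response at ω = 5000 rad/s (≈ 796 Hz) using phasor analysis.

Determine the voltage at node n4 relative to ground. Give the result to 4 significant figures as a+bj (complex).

-6.810+0.7472j V

MNA unknowns: 6 node voltages V₁..V_6 plus 1 source current (V1)
L1: Y=0.000-0.01653j on G[6,4]
C1: Y=0.000+0.04595j on G[5,0]
C2: Y=0.000+0.001095j on G[3,4]
L2: Y=0.000-0.8547j on G[1,5]
R1: Y=0.01189+0.000j on G[2,5]
R2: Y=0.001443+0.000j on G[6,1]
R3: Y=0.01515+0.000j on G[5,3]
C3: Y=0.000+0.006300j on G[1,0]
I1: z[1]−=0.0876, z[3]+=0.0876
R4: Y=0.0001272+0.000j on G[4,5]
C4: Y=0.000+0.06650j on G[2,1]
L3: Y=0.000-0.005013j on G[6,1]
R5: Y=0.09901+0.000j on G[2,5]
V1: row V0−V5=4.81, i_V1 at 0,5
solve → V1=-4.862-0.1056j, V2=-4.777-0.05093j, V3=0.8774-0.5556j, V4=-6.810+0.7472j, V5=-4.810+0.000j, V6=-6.306+0.6455j
aux → i_V1=0.0006650-0.2517j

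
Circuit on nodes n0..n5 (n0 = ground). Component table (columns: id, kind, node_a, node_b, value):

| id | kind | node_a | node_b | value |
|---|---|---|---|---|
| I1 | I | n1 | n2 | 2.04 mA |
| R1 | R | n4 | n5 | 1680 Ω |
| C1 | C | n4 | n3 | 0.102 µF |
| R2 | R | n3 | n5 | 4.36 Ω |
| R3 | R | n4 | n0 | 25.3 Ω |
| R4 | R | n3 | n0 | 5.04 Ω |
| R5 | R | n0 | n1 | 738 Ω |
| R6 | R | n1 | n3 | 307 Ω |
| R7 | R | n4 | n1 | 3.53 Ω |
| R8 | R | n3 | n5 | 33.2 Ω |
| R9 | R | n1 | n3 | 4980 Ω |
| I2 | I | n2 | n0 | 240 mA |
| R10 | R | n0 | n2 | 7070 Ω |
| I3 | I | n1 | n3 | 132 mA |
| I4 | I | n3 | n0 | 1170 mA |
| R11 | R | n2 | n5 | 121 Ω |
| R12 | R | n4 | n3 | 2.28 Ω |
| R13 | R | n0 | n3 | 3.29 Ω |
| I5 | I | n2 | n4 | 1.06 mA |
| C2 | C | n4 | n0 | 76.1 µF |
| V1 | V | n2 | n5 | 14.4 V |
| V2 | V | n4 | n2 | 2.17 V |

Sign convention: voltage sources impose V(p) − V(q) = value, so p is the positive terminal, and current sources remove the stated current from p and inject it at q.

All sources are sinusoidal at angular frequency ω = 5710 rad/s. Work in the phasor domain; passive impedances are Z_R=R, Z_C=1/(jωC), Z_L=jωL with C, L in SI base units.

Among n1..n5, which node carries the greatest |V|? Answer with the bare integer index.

MNA unknowns: 5 node voltages V₁..V_5 plus 2 source currents (V1, V2)
I1: z[1]−=0.00204, z[2]+=0.00204
R1: Y=0.0005952+0.000j on G[4,5]
C1: Y=0.000+0.0005824j on G[4,3]
R2: Y=0.2294+0.000j on G[3,5]
R3: Y=0.03953+0.000j on G[4,0]
R4: Y=0.1984+0.000j on G[3,0]
R5: Y=0.001355+0.000j on G[0,1]
R6: Y=0.003257+0.000j on G[1,3]
R7: Y=0.2833+0.000j on G[4,1]
R8: Y=0.03012+0.000j on G[3,5]
R9: Y=0.0002008+0.000j on G[1,3]
I2: z[2]−=0.24, z[0]+=0.24
R10: Y=0.0001414+0.000j on G[0,2]
I3: z[1]−=0.132, z[3]+=0.132
I4: z[3]−=1.17, z[0]+=1.17
R11: Y=0.008264+0.000j on G[2,5]
R12: Y=0.4386+0.000j on G[4,3]
R13: Y=0.3040+0.000j on G[0,3]
I5: z[2]−=0.00106, z[4]+=0.00106
C2: Y=0.000+0.4345j on G[4,0]
V1: row V2−V5=14.4, i_V1 at 2,5
V2: row V4−V2=2.17, i_V2 at 4,2
solve → V1=0.3814-1.175j, V2=-1.261-1.187j, V3=-3.905-0.6891j, V4=0.9087-1.187j, V5=-15.66-1.187j
aux → i_V1=-3.179-0.1291j, i_V2=-2.821-0.1293j

5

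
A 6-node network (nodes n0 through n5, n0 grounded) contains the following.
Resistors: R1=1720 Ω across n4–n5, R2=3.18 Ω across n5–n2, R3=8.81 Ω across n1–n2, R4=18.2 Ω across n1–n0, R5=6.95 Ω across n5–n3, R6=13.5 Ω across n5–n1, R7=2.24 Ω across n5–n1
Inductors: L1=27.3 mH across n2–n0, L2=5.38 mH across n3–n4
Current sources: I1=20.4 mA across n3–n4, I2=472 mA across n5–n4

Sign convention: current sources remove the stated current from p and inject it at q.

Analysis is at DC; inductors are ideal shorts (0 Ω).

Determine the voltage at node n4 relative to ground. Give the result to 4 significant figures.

Element admittances at DC:
  Y(R1) = 0.0005814 S between n4,n5
  L1: short n2↔n0 (DC inductor)
  L2: short n3↔n4 (DC inductor)
  Y(R2) = 0.3145 S between n5,n2
  Y(R3) = 0.1135 S between n1,n2
  I1: injects 0.0204 A into n4 (from n3)
  Y(R4) = 0.05495 S between n1,n0
  Y(R5) = 0.1439 S between n5,n3
  Y(R6) = 0.07407 S between n5,n1
  Y(R7) = 0.4464 S between n5,n1
  I2: injects 0.472 A into n4 (from n5)
Assemble and solve the 7×7 MNA system:
  V(n1)=0.000  V(n2)=0.000  V(n3)=3.267  V(n4)=3.267  V(n5)=0.000
  i(L1)=0.000  i(L2)=-0.4905

3.267 V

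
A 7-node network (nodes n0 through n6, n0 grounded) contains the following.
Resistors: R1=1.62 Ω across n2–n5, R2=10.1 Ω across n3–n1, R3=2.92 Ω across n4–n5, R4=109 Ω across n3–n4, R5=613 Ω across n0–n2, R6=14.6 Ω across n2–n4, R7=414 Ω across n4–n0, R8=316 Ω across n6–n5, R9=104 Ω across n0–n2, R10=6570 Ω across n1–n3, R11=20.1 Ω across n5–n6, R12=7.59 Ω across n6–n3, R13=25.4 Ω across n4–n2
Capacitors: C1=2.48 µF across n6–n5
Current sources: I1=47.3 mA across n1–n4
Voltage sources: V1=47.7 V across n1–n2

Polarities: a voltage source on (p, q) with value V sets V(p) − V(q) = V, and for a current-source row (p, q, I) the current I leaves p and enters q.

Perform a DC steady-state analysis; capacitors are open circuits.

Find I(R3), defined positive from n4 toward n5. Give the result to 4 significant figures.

Apply KCL at each of the 6 non-ground nodes and solve the resulting linear system.
Node n1: branches {R2, R10, I1, V1} → V_1 = 47.30
Node n2: branches {R1, R5, R6, R9, R13, V1} → V_2 = -0.4003
Node n3: branches {R2, R4, R10, R12} → V_3 = 32.64
Node n4: branches {R3, R4, R6, R7, I1, R13} → V_4 = 1.864
Node n5: branches {R1, R3, R8, C1, R11} → V_5 = 1.628
Node n6: branches {R8, C1, R11, R12} → V_6 = 23.76
Source currents: i(V1)=-1.501

0.08094 A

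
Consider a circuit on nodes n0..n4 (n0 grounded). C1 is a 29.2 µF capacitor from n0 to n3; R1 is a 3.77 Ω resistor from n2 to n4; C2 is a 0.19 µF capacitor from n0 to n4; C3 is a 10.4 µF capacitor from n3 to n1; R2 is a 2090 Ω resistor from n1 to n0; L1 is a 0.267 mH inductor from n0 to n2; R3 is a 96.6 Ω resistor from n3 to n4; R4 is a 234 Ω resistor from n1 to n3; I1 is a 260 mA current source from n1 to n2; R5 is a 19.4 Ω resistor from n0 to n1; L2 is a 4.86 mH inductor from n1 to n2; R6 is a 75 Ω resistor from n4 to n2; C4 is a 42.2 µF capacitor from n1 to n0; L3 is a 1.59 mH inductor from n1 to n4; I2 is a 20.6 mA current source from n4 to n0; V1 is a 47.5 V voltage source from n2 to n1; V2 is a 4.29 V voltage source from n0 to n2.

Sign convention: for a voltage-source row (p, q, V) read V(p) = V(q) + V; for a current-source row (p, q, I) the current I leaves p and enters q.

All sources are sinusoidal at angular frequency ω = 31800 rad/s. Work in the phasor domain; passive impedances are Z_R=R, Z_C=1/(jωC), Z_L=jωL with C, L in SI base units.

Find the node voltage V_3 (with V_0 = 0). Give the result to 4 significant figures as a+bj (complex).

-13.57+0.05798j V

Element admittances at ω=31800 rad/s:
  Y(C1) = 0.000+0.9286j S between n0,n3
  Y(R1) = 0.2653+0.000j S between n2,n4
  Y(C2) = 0.000+0.006042j S between n0,n4
  Y(C3) = 0.000+0.3307j S between n3,n1
  Y(R2) = 0.0004785+0.000j S between n1,n0
  Y(L1) = 0.000-0.1178j S between n0,n2
  Y(R3) = 0.01035+0.000j S between n3,n4
  Y(R4) = 0.004274+0.000j S between n1,n3
  I1: injects 0.26 A into n2 (from n1)
  Y(R5) = 0.05155+0.000j S between n0,n1
  Y(L2) = 0.000-0.006470j S between n1,n2
  Y(R6) = 0.01333+0.000j S between n4,n2
  Y(C4) = 0.000+1.342j S between n1,n0
  Y(L3) = 0.000-0.01978j S between n1,n4
  I2: injects 0.0206 A into n0 (from n4)
  V1: constraint V(n2)−V(n1) = 47.5
  V2: constraint V(n0)−V(n2) = 4.29
Assemble and solve the 6×6 MNA system:
  V(n1)=-51.79+0.000j  V(n2)=-4.290+0.000j  V(n3)=-13.57+0.05798j  V(n4)=-4.852+3.316j
  i(V1)=-2.644-80.90j  i(V2)=-2.748-81.63j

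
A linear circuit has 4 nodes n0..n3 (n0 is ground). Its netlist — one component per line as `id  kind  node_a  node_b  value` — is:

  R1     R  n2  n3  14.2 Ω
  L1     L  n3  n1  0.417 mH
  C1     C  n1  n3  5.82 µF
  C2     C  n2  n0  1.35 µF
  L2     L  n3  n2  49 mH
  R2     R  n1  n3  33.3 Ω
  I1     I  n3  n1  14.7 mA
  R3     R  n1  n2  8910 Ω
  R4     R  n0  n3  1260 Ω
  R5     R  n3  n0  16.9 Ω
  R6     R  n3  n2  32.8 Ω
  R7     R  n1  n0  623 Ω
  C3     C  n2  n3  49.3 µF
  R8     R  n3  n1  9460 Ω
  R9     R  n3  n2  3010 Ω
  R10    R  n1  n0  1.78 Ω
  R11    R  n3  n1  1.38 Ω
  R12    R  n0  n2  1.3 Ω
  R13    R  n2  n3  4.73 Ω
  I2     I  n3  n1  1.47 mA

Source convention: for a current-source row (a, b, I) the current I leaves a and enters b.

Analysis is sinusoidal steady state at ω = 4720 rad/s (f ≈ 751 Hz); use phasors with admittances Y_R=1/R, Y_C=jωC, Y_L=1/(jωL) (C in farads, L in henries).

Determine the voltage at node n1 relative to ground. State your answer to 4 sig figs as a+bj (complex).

Element admittances at ω=4720 rad/s:
  Y(R1) = 0.07042+0.000j S between n2,n3
  Y(L1) = 0.000-0.5081j S between n3,n1
  Y(C1) = 0.000+0.02747j S between n1,n3
  Y(C2) = 0.000+0.006372j S between n2,n0
  Y(L2) = 0.000-0.004324j S between n3,n2
  Y(R2) = 0.03003+0.000j S between n1,n3
  I1: injects 0.0147 A into n1 (from n3)
  Y(R3) = 0.0001122+0.000j S between n1,n2
  Y(R4) = 0.0007937+0.000j S between n0,n3
  Y(R5) = 0.05917+0.000j S between n3,n0
  Y(R6) = 0.03049+0.000j S between n3,n2
  Y(R7) = 0.001605+0.000j S between n1,n0
  Y(C3) = 0.000+0.2327j S between n2,n3
  Y(R8) = 0.0001057+0.000j S between n3,n1
  Y(R9) = 0.0003322+0.000j S between n3,n2
  Y(R10) = 0.5618+0.000j S between n1,n0
  Y(R11) = 0.7246+0.000j S between n3,n1
  Y(R12) = 0.7692+0.000j S between n0,n2
  Y(R13) = 0.2114+0.000j S between n2,n3
  I2: injects 0.00147 A into n1 (from n3)
Assemble and solve the 3×3 MNA system:
  V(n1)=0.004542+0.003436j  V(n2)=-0.002609-0.002269j  V(n3)=-0.009451-0.002908j

0.004542+0.003436j V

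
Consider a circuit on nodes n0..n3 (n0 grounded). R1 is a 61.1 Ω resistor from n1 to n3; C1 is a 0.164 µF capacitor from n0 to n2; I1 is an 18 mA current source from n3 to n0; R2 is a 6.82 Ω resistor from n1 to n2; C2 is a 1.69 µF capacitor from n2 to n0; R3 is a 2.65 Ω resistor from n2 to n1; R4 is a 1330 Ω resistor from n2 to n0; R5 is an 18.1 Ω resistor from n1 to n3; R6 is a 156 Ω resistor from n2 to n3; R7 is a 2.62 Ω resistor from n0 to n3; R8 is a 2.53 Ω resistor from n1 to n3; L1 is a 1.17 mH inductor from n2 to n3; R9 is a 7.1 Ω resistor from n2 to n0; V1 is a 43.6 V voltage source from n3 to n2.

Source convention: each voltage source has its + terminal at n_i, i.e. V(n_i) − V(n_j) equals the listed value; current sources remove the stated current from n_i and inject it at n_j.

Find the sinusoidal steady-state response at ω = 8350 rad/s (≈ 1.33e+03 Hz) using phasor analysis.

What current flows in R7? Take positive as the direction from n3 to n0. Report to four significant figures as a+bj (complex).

Apply KCL at each of the 3 non-ground nodes and solve the resulting linear system.
Node n1: branches {R1, R2, R3, R5, R8} → V_1 = -11.27+0.9410j
Node n2: branches {C1, R2, C2, R3, R4, R6, L1, R9, V1} → V_2 = -31.81+0.9410j
Node n3: branches {R1, I1, R5, R6, R7, R8, L1, V1} → V_3 = 11.79+0.9410j
Source currents: i(V1)=-15.56+4.104j

4.501+0.3592j A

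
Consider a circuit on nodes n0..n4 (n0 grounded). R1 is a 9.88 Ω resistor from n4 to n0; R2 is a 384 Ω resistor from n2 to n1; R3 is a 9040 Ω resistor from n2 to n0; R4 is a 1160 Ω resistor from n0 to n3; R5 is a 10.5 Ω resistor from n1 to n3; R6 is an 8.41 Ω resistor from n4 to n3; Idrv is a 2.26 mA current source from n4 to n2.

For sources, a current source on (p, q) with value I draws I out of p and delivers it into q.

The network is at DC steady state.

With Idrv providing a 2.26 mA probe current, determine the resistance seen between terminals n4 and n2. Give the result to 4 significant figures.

R_eq = 385.7 Ω

Element admittances at DC:
  Y(R1) = 0.1012 S between n4,n0
  Y(R2) = 0.002604 S between n2,n1
  Y(R3) = 0.0001106 S between n2,n0
  Y(R4) = 0.0008621 S between n0,n3
  Y(R5) = 0.09524 S between n1,n3
  Y(R6) = 0.1189 S between n4,n3
  Idrv: injects 0.00226 A into n2 (from n4)
Assemble and solve the 4×4 MNA system:
  V(n1)=0.03970  V(n2)=0.8706  V(n3)=0.01698  V(n4)=-0.001096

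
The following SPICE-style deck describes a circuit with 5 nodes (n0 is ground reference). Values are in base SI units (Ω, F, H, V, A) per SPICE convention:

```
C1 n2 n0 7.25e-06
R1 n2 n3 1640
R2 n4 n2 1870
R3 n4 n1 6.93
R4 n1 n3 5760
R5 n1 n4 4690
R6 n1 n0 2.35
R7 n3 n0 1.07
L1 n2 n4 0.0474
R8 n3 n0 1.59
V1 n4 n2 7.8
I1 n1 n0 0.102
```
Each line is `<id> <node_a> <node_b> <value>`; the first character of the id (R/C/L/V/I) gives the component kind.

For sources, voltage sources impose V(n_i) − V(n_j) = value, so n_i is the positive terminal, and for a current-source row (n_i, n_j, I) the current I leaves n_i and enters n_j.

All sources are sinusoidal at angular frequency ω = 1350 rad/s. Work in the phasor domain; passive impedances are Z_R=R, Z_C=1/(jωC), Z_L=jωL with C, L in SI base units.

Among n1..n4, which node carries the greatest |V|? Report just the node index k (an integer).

2

Apply KCL at each of the 4 non-ground nodes and solve the resulting linear system.
Node n1: branches {R3, R4, R5, R6, I1} → V_1 = -0.2118+0.1813j
Node n2: branches {C1, R1, R2, L1, V1} → V_2 = -7.930+0.7153j
Node n3: branches {R1, R4, R7, R8} → V_3 = -0.003115+0.0002990j
Node n4: branches {R2, R3, R5, L1, V1} → V_4 = -0.1299+0.7153j
Source currents: i(V1)=-0.01601+0.04472j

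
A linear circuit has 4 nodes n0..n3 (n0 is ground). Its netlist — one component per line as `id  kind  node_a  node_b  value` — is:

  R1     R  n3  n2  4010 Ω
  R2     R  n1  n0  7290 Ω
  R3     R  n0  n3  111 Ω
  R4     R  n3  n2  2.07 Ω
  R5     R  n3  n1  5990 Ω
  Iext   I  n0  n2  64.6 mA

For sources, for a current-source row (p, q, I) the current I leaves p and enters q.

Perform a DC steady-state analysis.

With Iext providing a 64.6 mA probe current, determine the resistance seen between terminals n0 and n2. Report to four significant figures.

MNA unknowns: 3 node voltages V₁..V_3
R1: Y=0.0002494 on G[3,2]
R2: Y=0.0001372 on G[1,0]
R3: Y=0.009009 on G[0,3]
R4: Y=0.4831 on G[3,2]
R5: Y=0.0001669 on G[3,1]
Iext: z[0]−=0.0646, z[2]+=0.0646
solve → V1=3.904, V2=7.245, V3=7.111

R_eq = 112.1 Ω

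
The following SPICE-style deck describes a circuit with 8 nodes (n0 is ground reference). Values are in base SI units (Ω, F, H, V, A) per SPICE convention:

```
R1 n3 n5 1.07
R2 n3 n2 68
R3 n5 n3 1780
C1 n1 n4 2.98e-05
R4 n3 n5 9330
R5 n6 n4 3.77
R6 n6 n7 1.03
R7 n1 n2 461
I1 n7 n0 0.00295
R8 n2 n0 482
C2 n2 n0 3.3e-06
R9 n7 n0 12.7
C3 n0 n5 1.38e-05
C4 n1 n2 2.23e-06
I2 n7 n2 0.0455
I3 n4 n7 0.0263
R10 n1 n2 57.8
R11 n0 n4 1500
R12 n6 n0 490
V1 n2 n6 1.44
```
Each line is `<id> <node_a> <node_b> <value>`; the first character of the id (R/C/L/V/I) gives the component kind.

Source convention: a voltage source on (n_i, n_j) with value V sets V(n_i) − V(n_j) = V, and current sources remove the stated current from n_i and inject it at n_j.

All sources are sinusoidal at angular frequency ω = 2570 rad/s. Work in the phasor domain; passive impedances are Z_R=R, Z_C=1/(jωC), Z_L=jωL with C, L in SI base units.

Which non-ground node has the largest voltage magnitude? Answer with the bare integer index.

2

MNA unknowns: 7 node voltages V₁..V_7 plus 1 source current (V1)
R1: Y=0.9346+0.000j on G[3,5]
R2: Y=0.01471+0.000j on G[3,2]
R3: Y=0.0005618+0.000j on G[5,3]
C1: Y=0.000+0.07659j on G[1,4]
R4: Y=0.0001072+0.000j on G[3,5]
R5: Y=0.2653+0.000j on G[6,4]
R6: Y=0.9709+0.000j on G[6,7]
R7: Y=0.002169+0.000j on G[1,2]
I1: z[7]−=0.00295, z[0]+=0.00295
R8: Y=0.002075+0.000j on G[2,0]
C2: Y=0.000+0.008481j on G[2,0]
R9: Y=0.07874+0.000j on G[7,0]
C3: Y=0.000+0.03547j on G[0,5]
C4: Y=0.000+0.005731j on G[1,2]
I2: z[7]−=0.0455, z[2]+=0.0455
I3: z[4]−=0.0263, z[7]+=0.0263
R10: Y=0.01730+0.000j on G[1,2]
R11: Y=0.0006667+0.000j on G[0,4]
R12: Y=0.002041+0.000j on G[6,0]
V1: row V2−V6=1.44, i_V1 at 2,6
solve → V1=-0.1195-0.4365j, V2=1.168-0.1760j, V3=0.1216-0.4297j, V4=-0.2820-0.1288j, V5=0.1052-0.4337j, V6=-0.2724-0.1760j, V7=-0.2731-0.1628j
aux → i_V1=0.002636-0.02571j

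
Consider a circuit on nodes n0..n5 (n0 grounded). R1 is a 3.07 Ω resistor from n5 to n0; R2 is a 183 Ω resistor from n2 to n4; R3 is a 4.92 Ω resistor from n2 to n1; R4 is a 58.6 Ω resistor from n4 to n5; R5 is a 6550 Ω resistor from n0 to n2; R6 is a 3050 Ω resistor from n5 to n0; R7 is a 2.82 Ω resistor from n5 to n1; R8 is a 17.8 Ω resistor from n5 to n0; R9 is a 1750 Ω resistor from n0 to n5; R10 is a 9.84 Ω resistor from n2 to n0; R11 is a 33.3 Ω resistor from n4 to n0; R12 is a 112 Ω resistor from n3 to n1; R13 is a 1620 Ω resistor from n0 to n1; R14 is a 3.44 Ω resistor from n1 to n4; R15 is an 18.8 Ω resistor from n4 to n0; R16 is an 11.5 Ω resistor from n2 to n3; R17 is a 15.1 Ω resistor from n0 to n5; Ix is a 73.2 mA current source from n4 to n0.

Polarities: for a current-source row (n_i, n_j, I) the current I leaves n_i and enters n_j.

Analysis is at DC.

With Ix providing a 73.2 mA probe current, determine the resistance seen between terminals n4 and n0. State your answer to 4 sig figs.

R_eq = 4.263 Ω

Apply KCL at each of the 5 non-ground nodes and solve the resulting linear system.
Node n1: branches {R3, R7, R12, R13, R14} → V_1 = -0.1670
Node n2: branches {R2, R3, R5, R10, R16} → V_2 = -0.1161
Node n3: branches {R12, R16} → V_3 = -0.1209
Node n4: branches {R2, R4, R11, R14, R15, Ix} → V_4 = -0.3121
Node n5: branches {R1, R4, R6, R7, R8, R9, R17} → V_5 = -0.07863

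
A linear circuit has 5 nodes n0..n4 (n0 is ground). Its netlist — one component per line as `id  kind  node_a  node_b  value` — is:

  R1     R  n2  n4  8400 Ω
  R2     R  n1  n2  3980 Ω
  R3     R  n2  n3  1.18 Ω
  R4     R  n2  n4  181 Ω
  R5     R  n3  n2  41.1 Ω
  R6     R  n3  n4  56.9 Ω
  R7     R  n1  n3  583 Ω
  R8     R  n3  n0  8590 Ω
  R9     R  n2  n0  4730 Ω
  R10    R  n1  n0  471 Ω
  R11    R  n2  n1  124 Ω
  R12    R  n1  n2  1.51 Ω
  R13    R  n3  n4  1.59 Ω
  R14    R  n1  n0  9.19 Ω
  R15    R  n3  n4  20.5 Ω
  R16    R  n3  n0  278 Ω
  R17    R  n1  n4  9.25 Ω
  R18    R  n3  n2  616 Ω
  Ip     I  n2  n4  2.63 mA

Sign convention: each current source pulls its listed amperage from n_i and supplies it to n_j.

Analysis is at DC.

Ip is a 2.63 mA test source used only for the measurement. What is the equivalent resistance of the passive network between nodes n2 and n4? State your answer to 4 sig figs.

R_eq = 2.056 Ω

MNA unknowns: 4 node voltages V₁..V_4
R1: Y=0.0001190 on G[2,4]
R2: Y=0.0002513 on G[1,2]
R3: Y=0.8475 on G[2,3]
R4: Y=0.005525 on G[2,4]
R5: Y=0.02433 on G[3,2]
R6: Y=0.01757 on G[3,4]
R7: Y=0.001715 on G[1,3]
R8: Y=0.0001164 on G[3,0]
R9: Y=0.0002114 on G[2,0]
R10: Y=0.002123 on G[1,0]
R11: Y=0.008065 on G[2,1]
R12: Y=0.6623 on G[1,2]
R13: Y=0.6289 on G[3,4]
R14: Y=0.1088 on G[1,0]
R15: Y=0.04878 on G[3,4]
R16: Y=0.003597 on G[3,0]
R17: Y=0.1081 on G[1,4]
R18: Y=0.001623 on G[3,2]
Ip: z[2]−=0.00263, z[4]+=0.00263
solve → V1=-5.128e-05, V2=-0.0008129, V3=0.001578, V4=0.004595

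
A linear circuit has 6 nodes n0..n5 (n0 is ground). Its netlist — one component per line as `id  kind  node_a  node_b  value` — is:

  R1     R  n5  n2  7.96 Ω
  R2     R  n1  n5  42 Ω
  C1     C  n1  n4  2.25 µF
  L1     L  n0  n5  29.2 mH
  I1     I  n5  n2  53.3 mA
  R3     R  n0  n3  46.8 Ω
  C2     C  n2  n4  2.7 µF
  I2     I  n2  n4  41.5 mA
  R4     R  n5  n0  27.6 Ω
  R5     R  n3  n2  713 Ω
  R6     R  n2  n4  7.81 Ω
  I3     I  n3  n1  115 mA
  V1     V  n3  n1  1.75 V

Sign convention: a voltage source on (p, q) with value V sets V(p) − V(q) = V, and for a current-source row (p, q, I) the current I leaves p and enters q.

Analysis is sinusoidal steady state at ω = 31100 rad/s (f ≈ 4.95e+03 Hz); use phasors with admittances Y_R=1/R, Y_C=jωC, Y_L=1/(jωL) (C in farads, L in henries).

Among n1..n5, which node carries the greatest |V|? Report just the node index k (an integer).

3

Element admittances at ω=31100 rad/s:
  Y(R1) = 0.1256+0.000j S between n5,n2
  Y(R2) = 0.02381+0.000j S between n1,n5
  Y(C1) = 0.000+0.06997j S between n1,n4
  Y(L1) = 0.000-0.001101j S between n0,n5
  I1: injects 0.0533 A into n2 (from n5)
  Y(R3) = 0.02137+0.000j S between n0,n3
  Y(C2) = 0.000+0.08397j S between n2,n4
  I2: injects 0.0415 A into n4 (from n2)
  Y(R4) = 0.03623+0.000j S between n5,n0
  Y(R5) = 0.001403+0.000j S between n3,n2
  Y(R6) = 0.1280+0.000j S between n2,n4
  I3: injects 0.115 A into n1 (from n3)
  V1: constraint V(n3)−V(n1) = 1.75
Assemble and solve the 6×6 MNA system:
  V(n1)=-0.5844+0.1468j  V(n2)=-0.4770-0.1806j  V(n3)=1.166+0.1468j  V(n4)=-0.4465-0.2759j  V(n5)=-0.6841-0.1074j
  i(V1)=-0.1422-0.003597j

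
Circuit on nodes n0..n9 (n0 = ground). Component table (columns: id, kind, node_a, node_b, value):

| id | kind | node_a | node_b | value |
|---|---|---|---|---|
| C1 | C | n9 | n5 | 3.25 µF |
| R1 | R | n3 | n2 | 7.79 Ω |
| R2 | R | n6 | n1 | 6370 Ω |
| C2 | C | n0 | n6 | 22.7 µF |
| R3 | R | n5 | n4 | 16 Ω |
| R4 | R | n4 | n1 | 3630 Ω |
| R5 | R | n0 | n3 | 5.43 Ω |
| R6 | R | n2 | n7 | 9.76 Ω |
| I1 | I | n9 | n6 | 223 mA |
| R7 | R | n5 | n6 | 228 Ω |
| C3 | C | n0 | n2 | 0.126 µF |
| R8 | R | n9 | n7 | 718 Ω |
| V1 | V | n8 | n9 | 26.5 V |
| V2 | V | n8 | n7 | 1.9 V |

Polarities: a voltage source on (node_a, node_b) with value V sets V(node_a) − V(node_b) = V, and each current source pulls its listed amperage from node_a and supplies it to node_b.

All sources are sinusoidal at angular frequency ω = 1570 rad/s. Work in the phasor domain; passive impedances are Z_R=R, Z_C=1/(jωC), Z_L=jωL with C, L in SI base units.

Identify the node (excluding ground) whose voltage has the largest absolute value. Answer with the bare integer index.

MNA unknowns: 9 node voltages V₁..V_9 plus 2 source currents (V1, V2)
C1: Y=0.000+0.005102j on G[9,5]
R1: Y=0.1284+0.000j on G[3,2]
R2: Y=0.0001570+0.000j on G[6,1]
C2: Y=0.000+0.03564j on G[0,6]
R3: Y=0.06250+0.000j on G[5,4]
R4: Y=0.0002755+0.000j on G[4,1]
R5: Y=0.1842+0.000j on G[0,3]
R6: Y=0.1025+0.000j on G[2,7]
I1: z[9]−=0.223, z[6]+=0.223
R7: Y=0.004386+0.000j on G[5,6]
C3: Y=0.000+0.0001978j on G[0,2]
R8: Y=0.001393+0.000j on G[9,7]
V1: row V8−V9=26.5, i_V1 at 8,9
V2: row V8−V7=1.9, i_V2 at 8,7
solve → V1=-12.46-10.61j, V2=-1.906+0.6165j, V3=-0.7828+0.2532j, V4=-18.82-14.34j, V5=-18.85-14.36j, V6=-1.298-4.048j, V7=-3.314+1.068j, V8=-1.414+1.068j, V9=-27.91+1.068j
aux → i_V1=0.1100-0.04626j, i_V2=-0.1100+0.04626j

9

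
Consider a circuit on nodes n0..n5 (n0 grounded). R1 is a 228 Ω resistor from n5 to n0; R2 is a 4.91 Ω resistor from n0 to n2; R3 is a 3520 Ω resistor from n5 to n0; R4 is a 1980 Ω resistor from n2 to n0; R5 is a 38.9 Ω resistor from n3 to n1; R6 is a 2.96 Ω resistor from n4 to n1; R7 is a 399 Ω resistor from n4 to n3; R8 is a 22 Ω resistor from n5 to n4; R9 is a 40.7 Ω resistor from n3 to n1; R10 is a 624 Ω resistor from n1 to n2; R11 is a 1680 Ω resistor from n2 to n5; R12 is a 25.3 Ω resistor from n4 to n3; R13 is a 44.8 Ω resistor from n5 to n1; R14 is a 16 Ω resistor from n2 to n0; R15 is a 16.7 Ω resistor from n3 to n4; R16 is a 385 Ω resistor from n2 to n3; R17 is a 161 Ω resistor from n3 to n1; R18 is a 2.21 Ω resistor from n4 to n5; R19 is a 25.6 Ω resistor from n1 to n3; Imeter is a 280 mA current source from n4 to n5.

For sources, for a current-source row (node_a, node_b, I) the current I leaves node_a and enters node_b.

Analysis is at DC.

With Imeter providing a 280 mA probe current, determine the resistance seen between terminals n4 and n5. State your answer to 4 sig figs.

R_eq = 1.919 Ω

Apply KCL at each of the 5 non-ground nodes and solve the resulting linear system.
Node n1: branches {R5, R6, R9, R10, R13, R17, R19} → V_1 = -0.2801
Node n2: branches {R2, R4, R10, R11, R14, R16} → V_2 = -0.003956
Node n3: branches {R5, R7, R9, R12, R15, R16, R17, R19} → V_3 = -0.2924
Node n4: branches {R6, R7, R8, R12, R15, R18, Imeter} → V_4 = -0.3113
Node n5: branches {R1, R3, R8, R11, R13, R18, Imeter} → V_5 = 0.2259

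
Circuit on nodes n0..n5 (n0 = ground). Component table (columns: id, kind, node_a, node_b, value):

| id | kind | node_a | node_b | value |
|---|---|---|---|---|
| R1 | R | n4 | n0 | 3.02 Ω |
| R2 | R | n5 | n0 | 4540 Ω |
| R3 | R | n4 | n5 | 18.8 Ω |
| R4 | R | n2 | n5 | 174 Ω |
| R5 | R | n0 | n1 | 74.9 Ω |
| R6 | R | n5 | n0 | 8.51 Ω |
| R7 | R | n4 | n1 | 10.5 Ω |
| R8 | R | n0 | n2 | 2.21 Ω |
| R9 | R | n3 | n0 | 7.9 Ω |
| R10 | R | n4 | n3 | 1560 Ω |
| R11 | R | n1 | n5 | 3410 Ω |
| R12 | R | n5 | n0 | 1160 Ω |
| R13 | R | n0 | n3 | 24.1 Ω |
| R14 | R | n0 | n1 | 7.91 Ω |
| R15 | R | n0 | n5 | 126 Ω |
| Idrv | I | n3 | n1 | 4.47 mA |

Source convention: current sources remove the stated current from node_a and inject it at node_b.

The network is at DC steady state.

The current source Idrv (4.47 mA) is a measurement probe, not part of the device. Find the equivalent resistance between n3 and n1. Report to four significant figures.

Element admittances at DC:
  Y(R1) = 0.3311 S between n4,n0
  Y(R2) = 0.0002203 S between n5,n0
  Y(R3) = 0.05319 S between n4,n5
  Y(R4) = 0.005747 S between n2,n5
  Y(R5) = 0.01335 S between n0,n1
  Y(R6) = 0.1175 S between n5,n0
  Y(R7) = 0.09524 S between n4,n1
  Y(R8) = 0.4525 S between n0,n2
  Y(R9) = 0.1266 S between n3,n0
  Y(R10) = 0.0006410 S between n4,n3
  Y(R11) = 0.0002933 S between n1,n5
  Y(R12) = 0.0008621 S between n5,n0
  Y(R13) = 0.04149 S between n0,n3
  Y(R14) = 0.1264 S between n0,n1
  Y(R15) = 0.007937 S between n0,n5
  Idrv: injects 0.00447 A into n1 (from n3)
Assemble and solve the 5×5 MNA system:
  V(n1)=0.02070  V(n2)=1.553e-05  V(n3)=-0.02648  V(n4)=0.004207  V(n5)=0.001238

R_eq = 10.55 Ω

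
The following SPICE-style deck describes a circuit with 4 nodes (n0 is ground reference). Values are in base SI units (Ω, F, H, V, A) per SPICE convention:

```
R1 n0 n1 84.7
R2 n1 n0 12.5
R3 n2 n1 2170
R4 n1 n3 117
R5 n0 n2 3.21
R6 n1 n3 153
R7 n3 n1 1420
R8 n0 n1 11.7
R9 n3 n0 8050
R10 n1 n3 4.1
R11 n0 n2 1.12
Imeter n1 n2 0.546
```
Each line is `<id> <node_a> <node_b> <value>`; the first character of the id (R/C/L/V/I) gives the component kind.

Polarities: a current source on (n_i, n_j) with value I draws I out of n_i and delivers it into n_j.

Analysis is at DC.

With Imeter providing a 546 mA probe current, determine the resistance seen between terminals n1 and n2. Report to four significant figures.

MNA unknowns: 3 node voltages V₁..V_3
R1: Y=0.01181 on G[0,1]
R2: Y=0.08000 on G[1,0]
R3: Y=0.0004608 on G[2,1]
R4: Y=0.008547 on G[1,3]
R5: Y=0.3115 on G[0,2]
R6: Y=0.006536 on G[1,3]
R7: Y=0.0007042 on G[3,1]
R8: Y=0.08547 on G[0,1]
R9: Y=0.0001242 on G[3,0]
R10: Y=0.2439 on G[1,3]
R11: Y=0.8929 on G[0,2]
Imeter: z[1]−=0.546, z[2]+=0.546
solve → V1=-3.069, V2=0.4520, V3=-3.067

R_eq = 6.448 Ω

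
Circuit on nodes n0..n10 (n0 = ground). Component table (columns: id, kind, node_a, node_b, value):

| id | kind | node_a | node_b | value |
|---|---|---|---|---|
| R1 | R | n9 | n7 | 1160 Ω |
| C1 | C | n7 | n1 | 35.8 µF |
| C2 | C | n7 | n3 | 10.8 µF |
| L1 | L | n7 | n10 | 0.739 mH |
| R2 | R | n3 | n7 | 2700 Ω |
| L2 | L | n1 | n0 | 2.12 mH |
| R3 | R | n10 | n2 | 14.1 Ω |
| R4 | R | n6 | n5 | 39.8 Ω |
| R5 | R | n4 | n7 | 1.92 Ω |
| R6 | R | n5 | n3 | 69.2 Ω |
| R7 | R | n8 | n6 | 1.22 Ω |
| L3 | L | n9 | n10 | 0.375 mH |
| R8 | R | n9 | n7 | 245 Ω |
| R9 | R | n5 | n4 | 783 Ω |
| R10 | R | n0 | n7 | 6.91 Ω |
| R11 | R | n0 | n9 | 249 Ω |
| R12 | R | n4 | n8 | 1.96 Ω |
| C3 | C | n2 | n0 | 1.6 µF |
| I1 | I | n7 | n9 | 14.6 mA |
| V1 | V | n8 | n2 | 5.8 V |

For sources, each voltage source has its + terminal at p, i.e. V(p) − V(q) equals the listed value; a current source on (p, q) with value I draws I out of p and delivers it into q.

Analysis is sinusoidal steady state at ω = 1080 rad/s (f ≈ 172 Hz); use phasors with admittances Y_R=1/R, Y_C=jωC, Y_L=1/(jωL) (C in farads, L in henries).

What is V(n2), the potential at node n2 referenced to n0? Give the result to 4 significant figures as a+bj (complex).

-4.557+0.01090j V

MNA unknowns: 10 node voltages V₁..V_10 plus 1 source current (V1)
R1: Y=0.0008621+0.000j on G[9,7]
C1: Y=0.000+0.03866j on G[7,1]
C2: Y=0.000+0.01166j on G[7,3]
L1: Y=0.000-1.253j on G[7,10]
R2: Y=0.0003704+0.000j on G[3,7]
L2: Y=0.000-0.4368j on G[1,0]
R3: Y=0.07092+0.000j on G[10,2]
R4: Y=0.02513+0.000j on G[6,5]
R5: Y=0.5208+0.000j on G[4,7]
R6: Y=0.01445+0.000j on G[5,3]
R7: Y=0.8197+0.000j on G[8,6]
L3: Y=0.000-2.469j on G[9,10]
R8: Y=0.004082+0.000j on G[9,7]
R9: Y=0.001277+0.000j on G[5,4]
R10: Y=0.1447+0.000j on G[0,7]
R11: Y=0.004016+0.000j on G[0,9]
R12: Y=0.5102+0.000j on G[4,8]
C3: Y=0.000+0.001728j on G[2,0]
I1: z[7]−=0.0146, z[9]+=0.0146
V1: row V8−V2=5.8, i_V1 at 8,2
solve → V1=-0.001567-0.005325j, V2=-4.557+0.01090j, V3=0.4612-0.5264j, V4=0.6238+0.03282j, V5=0.9418-0.1820j, V6=1.234+0.005159j, V7=0.01614+0.05483j, V8=1.243+0.01090j, V9=0.002349-0.1856j, V10=0.003132-0.1916j
aux → i_V1=-0.3234+0.006486j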